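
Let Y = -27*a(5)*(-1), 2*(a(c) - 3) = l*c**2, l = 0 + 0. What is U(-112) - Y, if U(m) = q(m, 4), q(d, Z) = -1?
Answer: -82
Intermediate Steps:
l = 0
U(m) = -1
a(c) = 3 (a(c) = 3 + (0*c**2)/2 = 3 + (1/2)*0 = 3 + 0 = 3)
Y = 81 (Y = -27*3*(-1) = -81*(-1) = 81)
U(-112) - Y = -1 - 1*81 = -1 - 81 = -82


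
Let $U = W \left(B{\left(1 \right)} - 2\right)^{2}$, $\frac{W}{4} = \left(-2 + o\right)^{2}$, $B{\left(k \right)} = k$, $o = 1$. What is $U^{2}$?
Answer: $16$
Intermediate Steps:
$W = 4$ ($W = 4 \left(-2 + 1\right)^{2} = 4 \left(-1\right)^{2} = 4 \cdot 1 = 4$)
$U = 4$ ($U = 4 \left(1 - 2\right)^{2} = 4 \left(-1\right)^{2} = 4 \cdot 1 = 4$)
$U^{2} = 4^{2} = 16$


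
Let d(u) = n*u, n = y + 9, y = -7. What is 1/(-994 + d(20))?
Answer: -1/954 ≈ -0.0010482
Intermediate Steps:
n = 2 (n = -7 + 9 = 2)
d(u) = 2*u
1/(-994 + d(20)) = 1/(-994 + 2*20) = 1/(-994 + 40) = 1/(-954) = -1/954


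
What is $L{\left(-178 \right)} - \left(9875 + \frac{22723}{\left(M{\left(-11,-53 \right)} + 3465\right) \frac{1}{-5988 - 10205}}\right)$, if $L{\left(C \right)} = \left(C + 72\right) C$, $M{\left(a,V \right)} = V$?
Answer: $\frac{398637655}{3412} \approx 1.1683 \cdot 10^{5}$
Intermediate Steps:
$L{\left(C \right)} = C \left(72 + C\right)$ ($L{\left(C \right)} = \left(72 + C\right) C = C \left(72 + C\right)$)
$L{\left(-178 \right)} - \left(9875 + \frac{22723}{\left(M{\left(-11,-53 \right)} + 3465\right) \frac{1}{-5988 - 10205}}\right) = - 178 \left(72 - 178\right) - \left(9875 + \frac{22723}{\left(-53 + 3465\right) \frac{1}{-5988 - 10205}}\right) = \left(-178\right) \left(-106\right) - \left(9875 + \frac{22723}{3412 \frac{1}{-16193}}\right) = 18868 - \left(9875 + \frac{22723}{3412 \left(- \frac{1}{16193}\right)}\right) = 18868 - \left(9875 + \frac{22723}{- \frac{3412}{16193}}\right) = 18868 - \left(9875 + 22723 \left(- \frac{16193}{3412}\right)\right) = 18868 - \left(9875 - \frac{367953539}{3412}\right) = 18868 - - \frac{334260039}{3412} = 18868 + \frac{334260039}{3412} = \frac{398637655}{3412}$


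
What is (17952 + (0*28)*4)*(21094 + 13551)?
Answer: 621947040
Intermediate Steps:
(17952 + (0*28)*4)*(21094 + 13551) = (17952 + 0*4)*34645 = (17952 + 0)*34645 = 17952*34645 = 621947040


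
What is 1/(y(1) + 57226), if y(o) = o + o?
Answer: 1/57228 ≈ 1.7474e-5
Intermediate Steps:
y(o) = 2*o
1/(y(1) + 57226) = 1/(2*1 + 57226) = 1/(2 + 57226) = 1/57228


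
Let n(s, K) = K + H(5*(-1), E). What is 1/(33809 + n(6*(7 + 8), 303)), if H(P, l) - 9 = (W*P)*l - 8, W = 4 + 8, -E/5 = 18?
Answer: 1/39513 ≈ 2.5308e-5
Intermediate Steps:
E = -90 (E = -5*18 = -90)
W = 12
H(P, l) = 1 + 12*P*l (H(P, l) = 9 + ((12*P)*l - 8) = 9 + (12*P*l - 8) = 9 + (-8 + 12*P*l) = 1 + 12*P*l)
n(s, K) = 5401 + K (n(s, K) = K + (1 + 12*(5*(-1))*(-90)) = K + (1 + 12*(-5)*(-90)) = K + (1 + 5400) = K + 5401 = 5401 + K)
1/(33809 + n(6*(7 + 8), 303)) = 1/(33809 + (5401 + 303)) = 1/(33809 + 5704) = 1/39513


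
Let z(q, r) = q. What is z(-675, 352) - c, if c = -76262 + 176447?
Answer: -100860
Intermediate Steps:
c = 100185
z(-675, 352) - c = -675 - 1*100185 = -675 - 100185 = -100860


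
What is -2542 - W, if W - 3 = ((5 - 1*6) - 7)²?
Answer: -2609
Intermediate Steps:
W = 67 (W = 3 + ((5 - 1*6) - 7)² = 3 + ((5 - 6) - 7)² = 3 + (-1 - 7)² = 3 + (-8)² = 3 + 64 = 67)
-2542 - W = -2542 - 1*67 = -2542 - 67 = -2609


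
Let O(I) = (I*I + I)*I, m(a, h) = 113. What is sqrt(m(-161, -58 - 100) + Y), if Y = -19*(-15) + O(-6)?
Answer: sqrt(218) ≈ 14.765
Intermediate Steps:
O(I) = I*(I + I**2) (O(I) = (I**2 + I)*I = (I + I**2)*I = I*(I + I**2))
Y = 105 (Y = -19*(-15) + (-6)**2*(1 - 6) = 285 + 36*(-5) = 285 - 180 = 105)
sqrt(m(-161, -58 - 100) + Y) = sqrt(113 + 105) = sqrt(218)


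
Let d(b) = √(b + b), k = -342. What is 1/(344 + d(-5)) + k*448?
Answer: (-153216*√10 + 52706303*I)/(√10 - 344*I) ≈ -1.5322e+5 - 2.7657e-5*I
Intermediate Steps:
d(b) = √2*√b (d(b) = √(2*b) = √2*√b)
1/(344 + d(-5)) + k*448 = 1/(344 + √2*√(-5)) - 342*448 = 1/(344 + √2*(I*√5)) - 153216 = 1/(344 + I*√10) - 153216 = -153216 + 1/(344 + I*√10)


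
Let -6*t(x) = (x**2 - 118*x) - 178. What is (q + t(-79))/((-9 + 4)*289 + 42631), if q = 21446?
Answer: 113291/247116 ≈ 0.45845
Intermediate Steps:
t(x) = 89/3 - x**2/6 + 59*x/3 (t(x) = -((x**2 - 118*x) - 178)/6 = -(-178 + x**2 - 118*x)/6 = 89/3 - x**2/6 + 59*x/3)
(q + t(-79))/((-9 + 4)*289 + 42631) = (21446 + (89/3 - 1/6*(-79)**2 + (59/3)*(-79)))/((-9 + 4)*289 + 42631) = (21446 + (89/3 - 1/6*6241 - 4661/3))/(-5*289 + 42631) = (21446 + (89/3 - 6241/6 - 4661/3))/(-1445 + 42631) = (21446 - 15385/6)/41186 = (113291/6)*(1/41186) = 113291/247116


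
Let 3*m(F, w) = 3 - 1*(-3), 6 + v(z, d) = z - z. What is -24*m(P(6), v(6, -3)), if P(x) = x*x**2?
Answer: -48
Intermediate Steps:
v(z, d) = -6 (v(z, d) = -6 + (z - z) = -6 + 0 = -6)
P(x) = x**3
m(F, w) = 2 (m(F, w) = (3 - 1*(-3))/3 = (3 + 3)/3 = (1/3)*6 = 2)
-24*m(P(6), v(6, -3)) = -24*2 = -48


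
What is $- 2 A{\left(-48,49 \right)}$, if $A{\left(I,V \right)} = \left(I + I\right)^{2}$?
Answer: $-18432$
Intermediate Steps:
$A{\left(I,V \right)} = 4 I^{2}$ ($A{\left(I,V \right)} = \left(2 I\right)^{2} = 4 I^{2}$)
$- 2 A{\left(-48,49 \right)} = - 2 \cdot 4 \left(-48\right)^{2} = - 2 \cdot 4 \cdot 2304 = \left(-2\right) 9216 = -18432$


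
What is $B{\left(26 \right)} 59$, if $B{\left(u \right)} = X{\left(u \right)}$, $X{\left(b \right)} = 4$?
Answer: $236$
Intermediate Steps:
$B{\left(u \right)} = 4$
$B{\left(26 \right)} 59 = 4 \cdot 59 = 236$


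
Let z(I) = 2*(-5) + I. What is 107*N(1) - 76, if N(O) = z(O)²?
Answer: 8591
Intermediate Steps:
z(I) = -10 + I
N(O) = (-10 + O)²
107*N(1) - 76 = 107*(-10 + 1)² - 76 = 107*(-9)² - 76 = 107*81 - 76 = 8667 - 76 = 8591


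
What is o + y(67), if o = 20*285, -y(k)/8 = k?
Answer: 5164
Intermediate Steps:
y(k) = -8*k
o = 5700
o + y(67) = 5700 - 8*67 = 5700 - 536 = 5164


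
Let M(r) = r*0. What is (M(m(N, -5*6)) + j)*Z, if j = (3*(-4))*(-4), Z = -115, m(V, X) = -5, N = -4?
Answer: -5520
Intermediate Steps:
M(r) = 0
j = 48 (j = -12*(-4) = 48)
(M(m(N, -5*6)) + j)*Z = (0 + 48)*(-115) = 48*(-115) = -5520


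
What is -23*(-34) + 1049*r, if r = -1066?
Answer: -1117452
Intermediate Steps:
-23*(-34) + 1049*r = -23*(-34) + 1049*(-1066) = 782 - 1118234 = -1117452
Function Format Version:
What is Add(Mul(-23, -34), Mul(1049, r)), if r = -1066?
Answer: -1117452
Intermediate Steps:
Add(Mul(-23, -34), Mul(1049, r)) = Add(Mul(-23, -34), Mul(1049, -1066)) = Add(782, -1118234) = -1117452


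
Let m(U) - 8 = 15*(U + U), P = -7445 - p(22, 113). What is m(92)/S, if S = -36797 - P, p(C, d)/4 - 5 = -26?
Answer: -692/7359 ≈ -0.094035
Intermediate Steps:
p(C, d) = -84 (p(C, d) = 20 + 4*(-26) = 20 - 104 = -84)
P = -7361 (P = -7445 - 1*(-84) = -7445 + 84 = -7361)
m(U) = 8 + 30*U (m(U) = 8 + 15*(U + U) = 8 + 15*(2*U) = 8 + 30*U)
S = -29436 (S = -36797 - 1*(-7361) = -36797 + 7361 = -29436)
m(92)/S = (8 + 30*92)/(-29436) = (8 + 2760)*(-1/29436) = 2768*(-1/29436) = -692/7359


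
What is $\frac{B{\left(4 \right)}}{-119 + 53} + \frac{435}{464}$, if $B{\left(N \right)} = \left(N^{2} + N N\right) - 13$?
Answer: $\frac{343}{528} \approx 0.64962$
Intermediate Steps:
$B{\left(N \right)} = -13 + 2 N^{2}$ ($B{\left(N \right)} = \left(N^{2} + N^{2}\right) - 13 = 2 N^{2} - 13 = -13 + 2 N^{2}$)
$\frac{B{\left(4 \right)}}{-119 + 53} + \frac{435}{464} = \frac{-13 + 2 \cdot 4^{2}}{-119 + 53} + \frac{435}{464} = \frac{-13 + 2 \cdot 16}{-66} + 435 \cdot \frac{1}{464} = \left(-13 + 32\right) \left(- \frac{1}{66}\right) + \frac{15}{16} = 19 \left(- \frac{1}{66}\right) + \frac{15}{16} = - \frac{19}{66} + \frac{15}{16} = \frac{343}{528}$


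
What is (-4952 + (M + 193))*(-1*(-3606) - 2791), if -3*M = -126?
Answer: -3844355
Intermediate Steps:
M = 42 (M = -⅓*(-126) = 42)
(-4952 + (M + 193))*(-1*(-3606) - 2791) = (-4952 + (42 + 193))*(-1*(-3606) - 2791) = (-4952 + 235)*(3606 - 2791) = -4717*815 = -3844355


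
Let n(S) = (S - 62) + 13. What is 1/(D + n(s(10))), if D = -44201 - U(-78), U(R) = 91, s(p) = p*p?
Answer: -1/44241 ≈ -2.2603e-5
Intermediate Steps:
s(p) = p²
n(S) = -49 + S (n(S) = (-62 + S) + 13 = -49 + S)
D = -44292 (D = -44201 - 1*91 = -44201 - 91 = -44292)
1/(D + n(s(10))) = 1/(-44292 + (-49 + 10²)) = 1/(-44292 + (-49 + 100)) = 1/(-44292 + 51) = 1/(-44241) = -1/44241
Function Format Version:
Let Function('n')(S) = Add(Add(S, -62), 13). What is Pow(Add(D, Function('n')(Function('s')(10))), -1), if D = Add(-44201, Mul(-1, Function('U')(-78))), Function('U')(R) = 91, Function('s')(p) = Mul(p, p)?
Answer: Rational(-1, 44241) ≈ -2.2603e-5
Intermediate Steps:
Function('s')(p) = Pow(p, 2)
Function('n')(S) = Add(-49, S) (Function('n')(S) = Add(Add(-62, S), 13) = Add(-49, S))
D = -44292 (D = Add(-44201, Mul(-1, 91)) = Add(-44201, -91) = -44292)
Pow(Add(D, Function('n')(Function('s')(10))), -1) = Pow(Add(-44292, Add(-49, Pow(10, 2))), -1) = Pow(Add(-44292, Add(-49, 100)), -1) = Pow(Add(-44292, 51), -1) = Pow(-44241, -1) = Rational(-1, 44241)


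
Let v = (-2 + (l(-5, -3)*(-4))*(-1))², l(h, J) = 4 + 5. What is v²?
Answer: 1336336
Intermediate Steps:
l(h, J) = 9
v = 1156 (v = (-2 + (9*(-4))*(-1))² = (-2 - 36*(-1))² = (-2 + 36)² = 34² = 1156)
v² = 1156² = 1336336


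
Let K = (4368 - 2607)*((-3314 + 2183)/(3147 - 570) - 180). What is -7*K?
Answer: 1910648019/859 ≈ 2.2243e+6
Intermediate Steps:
K = -272949717/859 (K = 1761*(-1131/2577 - 180) = 1761*(-1131*1/2577 - 180) = 1761*(-377/859 - 180) = 1761*(-154997/859) = -272949717/859 ≈ -3.1775e+5)
-7*K = -7*(-272949717/859) = 1910648019/859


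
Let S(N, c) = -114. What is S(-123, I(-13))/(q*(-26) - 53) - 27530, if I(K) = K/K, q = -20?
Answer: -12856624/467 ≈ -27530.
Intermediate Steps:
I(K) = 1
S(-123, I(-13))/(q*(-26) - 53) - 27530 = -114/(-20*(-26) - 53) - 27530 = -114/(520 - 53) - 27530 = -114/467 - 27530 = -12856624/467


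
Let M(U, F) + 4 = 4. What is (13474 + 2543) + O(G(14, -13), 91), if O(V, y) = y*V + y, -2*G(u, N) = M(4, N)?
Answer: 16108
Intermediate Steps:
M(U, F) = 0 (M(U, F) = -4 + 4 = 0)
G(u, N) = 0 (G(u, N) = -1/2*0 = 0)
O(V, y) = y + V*y (O(V, y) = V*y + y = y + V*y)
(13474 + 2543) + O(G(14, -13), 91) = (13474 + 2543) + 91*(1 + 0) = 16017 + 91*1 = 16017 + 91 = 16108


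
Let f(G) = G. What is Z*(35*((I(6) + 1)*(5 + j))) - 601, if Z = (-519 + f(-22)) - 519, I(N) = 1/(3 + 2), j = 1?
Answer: -267721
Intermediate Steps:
I(N) = ⅕ (I(N) = 1/5 = ⅕)
Z = -1060 (Z = (-519 - 22) - 519 = -541 - 519 = -1060)
Z*(35*((I(6) + 1)*(5 + j))) - 601 = -37100*(⅕ + 1)*(5 + 1) - 601 = -37100*(6/5)*6 - 601 = -37100*36/5 - 601 = -1060*252 - 601 = -267120 - 601 = -267721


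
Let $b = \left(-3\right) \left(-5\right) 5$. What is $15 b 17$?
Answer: $19125$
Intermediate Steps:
$b = 75$ ($b = 15 \cdot 5 = 75$)
$15 b 17 = 15 \cdot 75 \cdot 17 = 1125 \cdot 17 = 19125$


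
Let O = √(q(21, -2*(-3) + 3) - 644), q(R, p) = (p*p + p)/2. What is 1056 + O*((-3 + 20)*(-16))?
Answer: 1056 - 272*I*√599 ≈ 1056.0 - 6657.1*I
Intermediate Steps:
q(R, p) = p/2 + p²/2 (q(R, p) = (p² + p)*(½) = (p + p²)*(½) = p/2 + p²/2)
O = I*√599 (O = √((-2*(-3) + 3)*(1 + (-2*(-3) + 3))/2 - 644) = √((6 + 3)*(1 + (6 + 3))/2 - 644) = √((½)*9*(1 + 9) - 644) = √((½)*9*10 - 644) = √(45 - 644) = √(-599) = I*√599 ≈ 24.474*I)
1056 + O*((-3 + 20)*(-16)) = 1056 + (I*√599)*((-3 + 20)*(-16)) = 1056 + (I*√599)*(17*(-16)) = 1056 + (I*√599)*(-272) = 1056 - 272*I*√599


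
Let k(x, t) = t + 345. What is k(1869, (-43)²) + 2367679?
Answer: 2369873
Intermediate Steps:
k(x, t) = 345 + t
k(1869, (-43)²) + 2367679 = (345 + (-43)²) + 2367679 = (345 + 1849) + 2367679 = 2194 + 2367679 = 2369873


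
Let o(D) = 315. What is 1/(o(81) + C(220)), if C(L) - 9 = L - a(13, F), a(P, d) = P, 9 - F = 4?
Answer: 1/531 ≈ 0.0018832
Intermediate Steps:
F = 5 (F = 9 - 1*4 = 9 - 4 = 5)
C(L) = -4 + L (C(L) = 9 + (L - 1*13) = 9 + (L - 13) = 9 + (-13 + L) = -4 + L)
1/(o(81) + C(220)) = 1/(315 + (-4 + 220)) = 1/(315 + 216) = 1/531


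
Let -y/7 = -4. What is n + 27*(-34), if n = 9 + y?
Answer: -881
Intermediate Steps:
y = 28 (y = -7*(-4) = 28)
n = 37 (n = 9 + 28 = 37)
n + 27*(-34) = 37 + 27*(-34) = 37 - 918 = -881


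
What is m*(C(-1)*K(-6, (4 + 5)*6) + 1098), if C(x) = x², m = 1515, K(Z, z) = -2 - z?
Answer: 1578630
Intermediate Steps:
m*(C(-1)*K(-6, (4 + 5)*6) + 1098) = 1515*((-1)²*(-2 - (4 + 5)*6) + 1098) = 1515*(1*(-2 - 9*6) + 1098) = 1515*(1*(-2 - 1*54) + 1098) = 1515*(1*(-2 - 54) + 1098) = 1515*(1*(-56) + 1098) = 1515*(-56 + 1098) = 1515*1042 = 1578630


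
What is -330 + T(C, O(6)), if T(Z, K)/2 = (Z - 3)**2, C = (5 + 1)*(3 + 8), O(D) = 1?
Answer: 7608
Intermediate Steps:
C = 66 (C = 6*11 = 66)
T(Z, K) = 2*(-3 + Z)**2 (T(Z, K) = 2*(Z - 3)**2 = 2*(-3 + Z)**2)
-330 + T(C, O(6)) = -330 + 2*(-3 + 66)**2 = -330 + 2*63**2 = -330 + 2*3969 = -330 + 7938 = 7608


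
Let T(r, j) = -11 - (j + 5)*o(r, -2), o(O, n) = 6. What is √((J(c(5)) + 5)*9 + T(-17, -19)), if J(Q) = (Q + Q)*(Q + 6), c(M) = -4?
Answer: I*√26 ≈ 5.099*I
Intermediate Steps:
J(Q) = 2*Q*(6 + Q) (J(Q) = (2*Q)*(6 + Q) = 2*Q*(6 + Q))
T(r, j) = -41 - 6*j (T(r, j) = -11 - (j + 5)*6 = -11 - (5 + j)*6 = -11 - (30 + 6*j) = -11 + (-30 - 6*j) = -41 - 6*j)
√((J(c(5)) + 5)*9 + T(-17, -19)) = √((2*(-4)*(6 - 4) + 5)*9 + (-41 - 6*(-19))) = √((2*(-4)*2 + 5)*9 + (-41 + 114)) = √((-16 + 5)*9 + 73) = √(-11*9 + 73) = √(-99 + 73) = √(-26) = I*√26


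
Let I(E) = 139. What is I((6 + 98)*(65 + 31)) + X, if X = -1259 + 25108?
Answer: 23988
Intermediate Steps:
X = 23849
I((6 + 98)*(65 + 31)) + X = 139 + 23849 = 23988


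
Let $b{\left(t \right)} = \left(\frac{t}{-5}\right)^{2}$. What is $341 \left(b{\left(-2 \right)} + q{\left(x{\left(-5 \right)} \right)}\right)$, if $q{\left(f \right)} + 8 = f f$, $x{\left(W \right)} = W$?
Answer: $\frac{146289}{25} \approx 5851.6$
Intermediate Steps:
$b{\left(t \right)} = \frac{t^{2}}{25}$ ($b{\left(t \right)} = \left(t \left(- \frac{1}{5}\right)\right)^{2} = \left(- \frac{t}{5}\right)^{2} = \frac{t^{2}}{25}$)
$q{\left(f \right)} = -8 + f^{2}$ ($q{\left(f \right)} = -8 + f f = -8 + f^{2}$)
$341 \left(b{\left(-2 \right)} + q{\left(x{\left(-5 \right)} \right)}\right) = 341 \left(\frac{\left(-2\right)^{2}}{25} - \left(8 - \left(-5\right)^{2}\right)\right) = 341 \left(\frac{1}{25} \cdot 4 + \left(-8 + 25\right)\right) = 341 \left(\frac{4}{25} + 17\right) = 341 \cdot \frac{429}{25} = \frac{146289}{25}$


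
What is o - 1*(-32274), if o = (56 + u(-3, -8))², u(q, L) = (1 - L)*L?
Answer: 32530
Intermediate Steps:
u(q, L) = L*(1 - L)
o = 256 (o = (56 - 8*(1 - 1*(-8)))² = (56 - 8*(1 + 8))² = (56 - 8*9)² = (56 - 72)² = (-16)² = 256)
o - 1*(-32274) = 256 - 1*(-32274) = 256 + 32274 = 32530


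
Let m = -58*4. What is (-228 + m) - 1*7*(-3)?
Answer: -439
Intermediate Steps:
m = -232 (m = -29*8 = -232)
(-228 + m) - 1*7*(-3) = (-228 - 232) - 1*7*(-3) = -460 - 7*(-3) = -460 + 21 = -439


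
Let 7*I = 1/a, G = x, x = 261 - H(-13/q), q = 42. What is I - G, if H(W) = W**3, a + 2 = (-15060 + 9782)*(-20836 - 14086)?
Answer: -594093714492871/2275962541272 ≈ -261.03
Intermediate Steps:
a = 184318314 (a = -2 + (-15060 + 9782)*(-20836 - 14086) = -2 - 5278*(-34922) = -2 + 184318316 = 184318314)
x = 19339165/74088 (x = 261 - (-13/42)**3 = 261 - 1*(-2197/74088) = 261 + 2197/74088 = 19339165/74088 ≈ 261.03)
G = 19339165/74088 ≈ 261.03
I = 1/1290228198 (I = (1/7)/184318314 = (1/7)*(1/184318314) = 1/1290228198 ≈ 7.7506e-10)
I - G = 1/1290228198 - 1*19339165/74088 = 1/1290228198 - 19339165/74088 = -594093714492871/2275962541272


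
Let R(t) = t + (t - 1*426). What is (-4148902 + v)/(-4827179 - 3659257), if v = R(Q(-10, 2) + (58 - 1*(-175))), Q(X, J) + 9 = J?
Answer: 1037219/2121609 ≈ 0.48888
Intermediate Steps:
Q(X, J) = -9 + J
R(t) = -426 + 2*t (R(t) = t + (t - 426) = t + (-426 + t) = -426 + 2*t)
v = 26 (v = -426 + 2*((-9 + 2) + (58 - 1*(-175))) = -426 + 2*(-7 + (58 + 175)) = -426 + 2*(-7 + 233) = -426 + 2*226 = -426 + 452 = 26)
(-4148902 + v)/(-4827179 - 3659257) = (-4148902 + 26)/(-4827179 - 3659257) = -4148876/(-8486436) = -4148876*(-1/8486436) = 1037219/2121609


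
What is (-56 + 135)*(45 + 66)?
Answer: 8769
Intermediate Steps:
(-56 + 135)*(45 + 66) = 79*111 = 8769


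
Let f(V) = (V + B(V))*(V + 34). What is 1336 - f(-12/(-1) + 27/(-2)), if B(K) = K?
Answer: 2867/2 ≈ 1433.5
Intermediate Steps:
f(V) = 2*V*(34 + V) (f(V) = (V + V)*(V + 34) = (2*V)*(34 + V) = 2*V*(34 + V))
1336 - f(-12/(-1) + 27/(-2)) = 1336 - 2*(-12/(-1) + 27/(-2))*(34 + (-12/(-1) + 27/(-2))) = 1336 - 2*(-12*(-1) + 27*(-½))*(34 + (-12*(-1) + 27*(-½))) = 1336 - 2*(12 - 27/2)*(34 + (12 - 27/2)) = 1336 - 2*(-3)*(34 - 3/2)/2 = 1336 - 2*(-3)*65/(2*2) = 1336 - 1*(-195/2) = 1336 + 195/2 = 2867/2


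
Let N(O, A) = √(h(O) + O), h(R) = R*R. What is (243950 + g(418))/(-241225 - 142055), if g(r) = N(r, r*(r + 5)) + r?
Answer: -5091/7985 - √175142/383280 ≈ -0.63866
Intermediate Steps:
h(R) = R²
N(O, A) = √(O + O²) (N(O, A) = √(O² + O) = √(O + O²))
g(r) = r + √(r*(1 + r)) (g(r) = √(r*(1 + r)) + r = r + √(r*(1 + r)))
(243950 + g(418))/(-241225 - 142055) = (243950 + (418 + √(418*(1 + 418))))/(-241225 - 142055) = (243950 + (418 + √(418*419)))/(-383280) = (243950 + (418 + √175142))*(-1/383280) = (244368 + √175142)*(-1/383280) = -5091/7985 - √175142/383280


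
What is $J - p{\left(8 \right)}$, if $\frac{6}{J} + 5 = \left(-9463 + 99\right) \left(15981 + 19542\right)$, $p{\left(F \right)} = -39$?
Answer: $\frac{12972857697}{332637377} \approx 39.0$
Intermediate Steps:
$J = - \frac{6}{332637377}$ ($J = \frac{6}{-5 + \left(-9463 + 99\right) \left(15981 + 19542\right)} = \frac{6}{-5 - 332637372} = \frac{6}{-332637377} = 6 \left(- \frac{1}{332637377}\right) = - \frac{6}{332637377} \approx -1.8038 \cdot 10^{-8}$)
$J - p{\left(8 \right)} = - \frac{6}{332637377} - -39 = - \frac{6}{332637377} + 39 = \frac{12972857697}{332637377}$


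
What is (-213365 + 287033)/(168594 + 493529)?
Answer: 10524/94589 ≈ 0.11126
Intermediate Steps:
(-213365 + 287033)/(168594 + 493529) = 73668/662123 = 73668*(1/662123) = 10524/94589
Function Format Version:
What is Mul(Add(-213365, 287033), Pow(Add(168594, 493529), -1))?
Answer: Rational(10524, 94589) ≈ 0.11126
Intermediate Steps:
Mul(Add(-213365, 287033), Pow(Add(168594, 493529), -1)) = Mul(73668, Pow(662123, -1)) = Mul(73668, Rational(1, 662123)) = Rational(10524, 94589)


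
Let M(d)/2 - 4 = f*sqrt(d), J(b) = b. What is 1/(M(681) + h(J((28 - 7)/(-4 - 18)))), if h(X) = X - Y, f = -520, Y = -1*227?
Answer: -113278/356473174199 - 503360*sqrt(681)/356473174199 ≈ -3.7167e-5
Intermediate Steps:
Y = -227
h(X) = 227 + X (h(X) = X - 1*(-227) = X + 227 = 227 + X)
M(d) = 8 - 1040*sqrt(d) (M(d) = 8 + 2*(-520*sqrt(d)) = 8 - 1040*sqrt(d))
1/(M(681) + h(J((28 - 7)/(-4 - 18)))) = 1/((8 - 1040*sqrt(681)) + (227 + (28 - 7)/(-4 - 18))) = 1/((8 - 1040*sqrt(681)) + (227 + 21/(-22))) = 1/((8 - 1040*sqrt(681)) + (227 + 21*(-1/22))) = 1/((8 - 1040*sqrt(681)) + (227 - 21/22)) = 1/((8 - 1040*sqrt(681)) + 4973/22) = 1/(5149/22 - 1040*sqrt(681))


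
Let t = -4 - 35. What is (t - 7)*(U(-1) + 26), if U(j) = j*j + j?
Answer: -1196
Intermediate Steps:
t = -39
U(j) = j + j**2 (U(j) = j**2 + j = j + j**2)
(t - 7)*(U(-1) + 26) = (-39 - 7)*(-(1 - 1) + 26) = -46*(-1*0 + 26) = -46*(0 + 26) = -46*26 = -1196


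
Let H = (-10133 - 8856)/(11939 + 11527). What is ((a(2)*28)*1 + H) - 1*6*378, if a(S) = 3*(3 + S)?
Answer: -43384157/23466 ≈ -1848.8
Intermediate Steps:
a(S) = 9 + 3*S
H = -18989/23466 ≈ -0.80921
((a(2)*28)*1 + H) - 1*6*378 = (((9 + 3*2)*28)*1 - 18989/23466) - 1*6*378 = (((9 + 6)*28)*1 - 18989/23466) - 6*378 = ((15*28)*1 - 18989/23466) - 2268 = (420*1 - 18989/23466) - 2268 = (420 - 18989/23466) - 2268 = 9836731/23466 - 2268 = -43384157/23466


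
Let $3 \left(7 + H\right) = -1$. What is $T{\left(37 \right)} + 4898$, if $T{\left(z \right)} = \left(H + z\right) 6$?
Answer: $5076$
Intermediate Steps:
$H = - \frac{22}{3}$ ($H = -7 + \frac{1}{3} \left(-1\right) = -7 - \frac{1}{3} = - \frac{22}{3} \approx -7.3333$)
$T{\left(z \right)} = -44 + 6 z$ ($T{\left(z \right)} = \left(- \frac{22}{3} + z\right) 6 = -44 + 6 z$)
$T{\left(37 \right)} + 4898 = \left(-44 + 6 \cdot 37\right) + 4898 = \left(-44 + 222\right) + 4898 = 178 + 4898 = 5076$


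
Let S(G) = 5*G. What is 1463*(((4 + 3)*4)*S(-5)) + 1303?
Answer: -1022797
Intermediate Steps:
1463*(((4 + 3)*4)*S(-5)) + 1303 = 1463*(((4 + 3)*4)*(5*(-5))) + 1303 = 1463*((7*4)*(-25)) + 1303 = 1463*(28*(-25)) + 1303 = 1463*(-700) + 1303 = -1024100 + 1303 = -1022797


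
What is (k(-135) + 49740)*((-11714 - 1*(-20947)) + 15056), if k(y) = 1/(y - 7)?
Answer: 171555125831/142 ≈ 1.2081e+9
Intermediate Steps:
k(y) = 1/(-7 + y)
(k(-135) + 49740)*((-11714 - 1*(-20947)) + 15056) = (1/(-7 - 135) + 49740)*((-11714 - 1*(-20947)) + 15056) = (1/(-142) + 49740)*((-11714 + 20947) + 15056) = (-1/142 + 49740)*(9233 + 15056) = (7063079/142)*24289 = 171555125831/142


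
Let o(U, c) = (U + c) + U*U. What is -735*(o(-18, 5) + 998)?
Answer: -962115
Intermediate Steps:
o(U, c) = U + c + U² (o(U, c) = (U + c) + U² = U + c + U²)
-735*(o(-18, 5) + 998) = -735*((-18 + 5 + (-18)²) + 998) = -735*((-18 + 5 + 324) + 998) = -735*(311 + 998) = -735*1309 = -962115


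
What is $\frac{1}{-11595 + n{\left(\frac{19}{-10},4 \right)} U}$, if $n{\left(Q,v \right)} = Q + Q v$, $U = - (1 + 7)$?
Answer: $- \frac{1}{11519} \approx -8.6813 \cdot 10^{-5}$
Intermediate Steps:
$U = -8$ ($U = \left(-1\right) 8 = -8$)
$\frac{1}{-11595 + n{\left(\frac{19}{-10},4 \right)} U} = \frac{1}{-11595 + \frac{19}{-10} \left(1 + 4\right) \left(-8\right)} = \frac{1}{-11595 + 19 \left(- \frac{1}{10}\right) 5 \left(-8\right)} = \frac{1}{-11595 + \left(- \frac{19}{10}\right) 5 \left(-8\right)} = \frac{1}{-11595 - -76} = \frac{1}{-11595 + 76} = \frac{1}{-11519} = - \frac{1}{11519}$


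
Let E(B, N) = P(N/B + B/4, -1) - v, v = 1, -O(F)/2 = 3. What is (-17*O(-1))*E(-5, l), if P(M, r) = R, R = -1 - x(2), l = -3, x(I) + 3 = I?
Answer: -102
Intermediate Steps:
x(I) = -3 + I
O(F) = -6 (O(F) = -2*3 = -6)
R = 0 (R = -1 - (-3 + 2) = -1 - 1*(-1) = -1 + 1 = 0)
P(M, r) = 0
E(B, N) = -1 (E(B, N) = 0 - 1*1 = 0 - 1 = -1)
(-17*O(-1))*E(-5, l) = -17*(-6)*(-1) = 102*(-1) = -102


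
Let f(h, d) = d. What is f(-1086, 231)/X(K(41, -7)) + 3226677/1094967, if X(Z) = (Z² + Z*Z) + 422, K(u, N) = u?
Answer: 377657065/125556216 ≈ 3.0079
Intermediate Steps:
X(Z) = 422 + 2*Z² (X(Z) = (Z² + Z²) + 422 = 2*Z² + 422 = 422 + 2*Z²)
f(-1086, 231)/X(K(41, -7)) + 3226677/1094967 = 231/(422 + 2*41²) + 3226677/1094967 = 231/(422 + 2*1681) + 3226677*(1/1094967) = 231/(422 + 3362) + 1075559/364989 = 231/3784 + 1075559/364989 = 231*(1/3784) + 1075559/364989 = 21/344 + 1075559/364989 = 377657065/125556216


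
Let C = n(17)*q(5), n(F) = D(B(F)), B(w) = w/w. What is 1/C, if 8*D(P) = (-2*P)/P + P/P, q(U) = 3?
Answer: -8/3 ≈ -2.6667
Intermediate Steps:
B(w) = 1
D(P) = -1/8 (D(P) = ((-2*P)/P + P/P)/8 = (-2 + 1)/8 = (1/8)*(-1) = -1/8)
n(F) = -1/8
C = -3/8 (C = -1/8*3 = -3/8 ≈ -0.37500)
1/C = 1/(-3/8) = -8/3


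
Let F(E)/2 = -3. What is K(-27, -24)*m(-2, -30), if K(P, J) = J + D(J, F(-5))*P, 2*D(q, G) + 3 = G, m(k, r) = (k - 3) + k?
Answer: -1365/2 ≈ -682.50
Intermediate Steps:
m(k, r) = -3 + 2*k (m(k, r) = (-3 + k) + k = -3 + 2*k)
F(E) = -6 (F(E) = 2*(-3) = -6)
D(q, G) = -3/2 + G/2
K(P, J) = J - 9*P/2 (K(P, J) = J + (-3/2 + (1/2)*(-6))*P = J + (-3/2 - 3)*P = J - 9*P/2)
K(-27, -24)*m(-2, -30) = (-24 - 9/2*(-27))*(-3 + 2*(-2)) = (-24 + 243/2)*(-3 - 4) = (195/2)*(-7) = -1365/2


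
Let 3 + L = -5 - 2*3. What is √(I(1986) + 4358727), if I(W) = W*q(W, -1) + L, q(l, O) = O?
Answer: √4356727 ≈ 2087.3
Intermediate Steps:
L = -14 (L = -3 + (-5 - 2*3) = -3 + (-5 - 6) = -3 - 11 = -14)
I(W) = -14 - W (I(W) = W*(-1) - 14 = -W - 14 = -14 - W)
√(I(1986) + 4358727) = √((-14 - 1*1986) + 4358727) = √((-14 - 1986) + 4358727) = √(-2000 + 4358727) = √4356727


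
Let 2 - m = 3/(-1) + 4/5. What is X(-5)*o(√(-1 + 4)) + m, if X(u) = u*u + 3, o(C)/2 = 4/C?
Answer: 21/5 + 224*√3/3 ≈ 133.53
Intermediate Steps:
o(C) = 8/C (o(C) = 2*(4/C) = 8/C)
m = 21/5 (m = 2 - (3/(-1) + 4/5) = 2 - (3*(-1) + 4*(⅕)) = 2 - (-3 + ⅘) = 2 - 1*(-11/5) = 2 + 11/5 = 21/5 ≈ 4.2000)
X(u) = 3 + u² (X(u) = u² + 3 = 3 + u²)
X(-5)*o(√(-1 + 4)) + m = (3 + (-5)²)*(8/(√(-1 + 4))) + 21/5 = (3 + 25)*(8/(√3)) + 21/5 = 28*(8*(√3/3)) + 21/5 = 28*(8*√3/3) + 21/5 = 224*√3/3 + 21/5 = 21/5 + 224*√3/3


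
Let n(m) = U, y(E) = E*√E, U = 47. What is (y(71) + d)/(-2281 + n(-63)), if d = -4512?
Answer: 2256/1117 - 71*√71/2234 ≈ 1.7519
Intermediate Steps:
y(E) = E^(3/2)
n(m) = 47
(y(71) + d)/(-2281 + n(-63)) = (71^(3/2) - 4512)/(-2281 + 47) = (71*√71 - 4512)/(-2234) = (-4512 + 71*√71)*(-1/2234) = 2256/1117 - 71*√71/2234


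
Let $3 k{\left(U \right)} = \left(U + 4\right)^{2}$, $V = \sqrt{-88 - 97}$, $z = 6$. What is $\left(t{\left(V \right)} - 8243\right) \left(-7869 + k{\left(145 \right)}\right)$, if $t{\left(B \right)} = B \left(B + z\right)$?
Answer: $\frac{11849768}{3} - 2812 i \sqrt{185} \approx 3.9499 \cdot 10^{6} - 38247.0 i$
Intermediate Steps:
$V = i \sqrt{185}$ ($V = \sqrt{-185} = i \sqrt{185} \approx 13.601 i$)
$k{\left(U \right)} = \frac{\left(4 + U\right)^{2}}{3}$ ($k{\left(U \right)} = \frac{\left(U + 4\right)^{2}}{3} = \frac{\left(4 + U\right)^{2}}{3}$)
$t{\left(B \right)} = B \left(6 + B\right)$ ($t{\left(B \right)} = B \left(B + 6\right) = B \left(6 + B\right)$)
$\left(t{\left(V \right)} - 8243\right) \left(-7869 + k{\left(145 \right)}\right) = \left(i \sqrt{185} \left(6 + i \sqrt{185}\right) - 8243\right) \left(-7869 + \frac{\left(4 + 145\right)^{2}}{3}\right) = \left(i \sqrt{185} \left(6 + i \sqrt{185}\right) - 8243\right) \left(-7869 + \frac{149^{2}}{3}\right) = \left(-8243 + i \sqrt{185} \left(6 + i \sqrt{185}\right)\right) \left(-7869 + \frac{1}{3} \cdot 22201\right) = \left(-8243 + i \sqrt{185} \left(6 + i \sqrt{185}\right)\right) \left(-7869 + \frac{22201}{3}\right) = \left(-8243 + i \sqrt{185} \left(6 + i \sqrt{185}\right)\right) \left(- \frac{1406}{3}\right) = \frac{11589658}{3} - \frac{1406 i \sqrt{185} \left(6 + i \sqrt{185}\right)}{3}$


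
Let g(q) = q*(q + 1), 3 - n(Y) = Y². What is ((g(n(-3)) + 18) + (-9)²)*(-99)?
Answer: -12771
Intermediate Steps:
n(Y) = 3 - Y²
g(q) = q*(1 + q)
((g(n(-3)) + 18) + (-9)²)*(-99) = (((3 - 1*(-3)²)*(1 + (3 - 1*(-3)²)) + 18) + (-9)²)*(-99) = (((3 - 1*9)*(1 + (3 - 1*9)) + 18) + 81)*(-99) = (((3 - 9)*(1 + (3 - 9)) + 18) + 81)*(-99) = ((-6*(1 - 6) + 18) + 81)*(-99) = ((-6*(-5) + 18) + 81)*(-99) = ((30 + 18) + 81)*(-99) = (48 + 81)*(-99) = 129*(-99) = -12771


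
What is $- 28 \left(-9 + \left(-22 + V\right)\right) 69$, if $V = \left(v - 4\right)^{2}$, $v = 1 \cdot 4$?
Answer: $59892$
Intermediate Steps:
$v = 4$
$V = 0$ ($V = \left(4 - 4\right)^{2} = 0^{2} = 0$)
$- 28 \left(-9 + \left(-22 + V\right)\right) 69 = - 28 \left(-9 + \left(-22 + 0\right)\right) 69 = - 28 \left(-9 - 22\right) 69 = \left(-28\right) \left(-31\right) 69 = 868 \cdot 69 = 59892$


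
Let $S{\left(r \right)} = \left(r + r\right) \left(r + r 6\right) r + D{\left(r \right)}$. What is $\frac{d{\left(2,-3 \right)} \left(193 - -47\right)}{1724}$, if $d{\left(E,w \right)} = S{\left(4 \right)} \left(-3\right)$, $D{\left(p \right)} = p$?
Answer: $- \frac{162000}{431} \approx -375.87$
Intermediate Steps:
$S{\left(r \right)} = r + 14 r^{3}$ ($S{\left(r \right)} = \left(r + r\right) \left(r + r 6\right) r + r = 2 r \left(r + 6 r\right) r + r = 2 r 7 r r + r = 14 r^{2} r + r = 14 r^{3} + r = r + 14 r^{3}$)
$d{\left(E,w \right)} = -2700$ ($d{\left(E,w \right)} = \left(4 + 14 \cdot 4^{3}\right) \left(-3\right) = \left(4 + 14 \cdot 64\right) \left(-3\right) = \left(4 + 896\right) \left(-3\right) = 900 \left(-3\right) = -2700$)
$\frac{d{\left(2,-3 \right)} \left(193 - -47\right)}{1724} = \frac{\left(-2700\right) \left(193 - -47\right)}{1724} = - 2700 \left(193 + 47\right) \frac{1}{1724} = \left(-2700\right) 240 \cdot \frac{1}{1724} = \left(-648000\right) \frac{1}{1724} = - \frac{162000}{431}$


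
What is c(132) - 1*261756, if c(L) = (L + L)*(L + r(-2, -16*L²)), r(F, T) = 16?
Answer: -222684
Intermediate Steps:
c(L) = 2*L*(16 + L) (c(L) = (L + L)*(L + 16) = (2*L)*(16 + L) = 2*L*(16 + L))
c(132) - 1*261756 = 2*132*(16 + 132) - 1*261756 = 2*132*148 - 261756 = 39072 - 261756 = -222684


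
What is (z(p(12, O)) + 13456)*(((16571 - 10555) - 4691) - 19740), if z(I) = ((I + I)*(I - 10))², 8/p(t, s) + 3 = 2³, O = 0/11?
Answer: -32637213872/125 ≈ -2.6110e+8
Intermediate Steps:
O = 0 (O = 0*(1/11) = 0)
p(t, s) = 8/5 (p(t, s) = 8/(-3 + 2³) = 8/(-3 + 8) = 8/5)
z(I) = 4*I²*(-10 + I)² (z(I) = ((2*I)*(-10 + I))² = (2*I*(-10 + I))² = 4*I²*(-10 + I)²)
(z(p(12, O)) + 13456)*(((16571 - 10555) - 4691) - 19740) = (4*(8/5)²*(-10 + 8/5)² + 13456)*(((16571 - 10555) - 4691) - 19740) = (4*(64/25)*(-42/5)² + 13456)*((6016 - 4691) - 19740) = (4*(64/25)*(1764/25) + 13456)*(1325 - 19740) = (451584/625 + 13456)*(-18415) = (8861584/625)*(-18415) = -32637213872/125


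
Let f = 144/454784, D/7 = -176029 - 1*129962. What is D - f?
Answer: -60882417297/28424 ≈ -2.1419e+6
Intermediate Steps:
D = -2141937 (D = 7*(-176029 - 1*129962) = 7*(-176029 - 129962) = 7*(-305991) = -2141937)
f = 9/28424 (f = 144*(1/454784) = 9/28424 ≈ 0.00031663)
D - f = -2141937 - 1*9/28424 = -2141937 - 9/28424 = -60882417297/28424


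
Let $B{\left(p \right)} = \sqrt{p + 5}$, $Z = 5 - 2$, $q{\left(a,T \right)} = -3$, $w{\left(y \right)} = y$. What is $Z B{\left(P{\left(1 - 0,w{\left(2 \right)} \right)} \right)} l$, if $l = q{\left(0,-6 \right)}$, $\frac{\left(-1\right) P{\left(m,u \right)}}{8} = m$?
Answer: $- 9 i \sqrt{3} \approx - 15.588 i$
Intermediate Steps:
$P{\left(m,u \right)} = - 8 m$
$Z = 3$ ($Z = 5 - 2 = 3$)
$B{\left(p \right)} = \sqrt{5 + p}$
$l = -3$
$Z B{\left(P{\left(1 - 0,w{\left(2 \right)} \right)} \right)} l = 3 \sqrt{5 - 8 \left(1 - 0\right)} \left(-3\right) = 3 \sqrt{5 - 8 \left(1 + 0\right)} \left(-3\right) = 3 \sqrt{5 - 8} \left(-3\right) = 3 \sqrt{-3} \left(-3\right) = 3 i \sqrt{3} \left(-3\right) = - 9 i \sqrt{3}$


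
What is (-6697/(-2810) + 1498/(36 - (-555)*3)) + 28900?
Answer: 19736015711/682830 ≈ 28903.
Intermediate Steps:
(-6697/(-2810) + 1498/(36 - (-555)*3)) + 28900 = (-6697*(-1/2810) + 1498/(36 - 37*(-45))) + 28900 = (6697/2810 + 1498/(36 + 1665)) + 28900 = (6697/2810 + 1498/1701) + 28900 = (6697/2810 + 1498*(1/1701)) + 28900 = (6697/2810 + 214/243) + 28900 = 2228711/682830 + 28900 = 19736015711/682830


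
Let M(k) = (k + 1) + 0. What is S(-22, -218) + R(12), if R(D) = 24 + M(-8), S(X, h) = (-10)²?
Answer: 117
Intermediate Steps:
S(X, h) = 100
M(k) = 1 + k (M(k) = (1 + k) + 0 = 1 + k)
R(D) = 17 (R(D) = 24 + (1 - 8) = 24 - 7 = 17)
S(-22, -218) + R(12) = 100 + 17 = 117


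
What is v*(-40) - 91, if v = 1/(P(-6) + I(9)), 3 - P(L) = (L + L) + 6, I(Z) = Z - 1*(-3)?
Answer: -1951/21 ≈ -92.905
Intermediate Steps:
I(Z) = 3 + Z (I(Z) = Z + 3 = 3 + Z)
P(L) = -3 - 2*L (P(L) = 3 - ((L + L) + 6) = 3 - (2*L + 6) = 3 - (6 + 2*L) = 3 + (-6 - 2*L) = -3 - 2*L)
v = 1/21 (v = 1/((-3 - 2*(-6)) + (3 + 9)) = 1/((-3 + 12) + 12) = 1/(9 + 12) = 1/21 ≈ 0.047619)
v*(-40) - 91 = (1/21)*(-40) - 91 = -40/21 - 91 = -1951/21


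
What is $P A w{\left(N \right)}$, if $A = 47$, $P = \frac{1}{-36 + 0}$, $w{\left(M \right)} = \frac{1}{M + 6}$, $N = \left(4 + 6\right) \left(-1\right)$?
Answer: $\frac{47}{144} \approx 0.32639$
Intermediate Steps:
$N = -10$ ($N = 10 \left(-1\right) = -10$)
$w{\left(M \right)} = \frac{1}{6 + M}$
$P = - \frac{1}{36}$ ($P = \frac{1}{-36} = - \frac{1}{36} \approx -0.027778$)
$P A w{\left(N \right)} = \frac{\left(- \frac{1}{36}\right) 47}{6 - 10} = - \frac{47}{36 \left(-4\right)} = \left(- \frac{47}{36}\right) \left(- \frac{1}{4}\right) = \frac{47}{144}$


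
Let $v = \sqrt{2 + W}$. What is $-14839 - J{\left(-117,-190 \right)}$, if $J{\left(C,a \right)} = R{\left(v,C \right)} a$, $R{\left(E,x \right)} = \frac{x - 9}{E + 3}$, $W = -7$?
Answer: $\frac{19 \left(- 781 \sqrt{5} + 3603 i\right)}{\sqrt{5} - 3 i} \approx -19969.0 + 3823.7 i$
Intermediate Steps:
$v = i \sqrt{5}$ ($v = \sqrt{2 - 7} = \sqrt{-5} = i \sqrt{5} \approx 2.2361 i$)
$R{\left(E,x \right)} = \frac{-9 + x}{3 + E}$
$J{\left(C,a \right)} = \frac{a \left(-9 + C\right)}{3 + i \sqrt{5}}$ ($J{\left(C,a \right)} = \frac{-9 + C}{3 + i \sqrt{5}} a = \frac{a \left(-9 + C\right)}{3 + i \sqrt{5}}$)
$-14839 - J{\left(-117,-190 \right)} = -14839 - - \frac{190 \left(-9 - 117\right)}{3 + i \sqrt{5}} = -14839 - \left(-190\right) \frac{1}{3 + i \sqrt{5}} \left(-126\right) = -14839 - \frac{23940}{3 + i \sqrt{5}}$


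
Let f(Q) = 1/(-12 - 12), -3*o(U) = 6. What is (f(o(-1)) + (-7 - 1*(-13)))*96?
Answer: 572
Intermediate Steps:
o(U) = -2 (o(U) = -⅓*6 = -2)
f(Q) = -1/24 (f(Q) = 1/(-24) = -1/24)
(f(o(-1)) + (-7 - 1*(-13)))*96 = (-1/24 + (-7 - 1*(-13)))*96 = (-1/24 + (-7 + 13))*96 = (-1/24 + 6)*96 = (143/24)*96 = 572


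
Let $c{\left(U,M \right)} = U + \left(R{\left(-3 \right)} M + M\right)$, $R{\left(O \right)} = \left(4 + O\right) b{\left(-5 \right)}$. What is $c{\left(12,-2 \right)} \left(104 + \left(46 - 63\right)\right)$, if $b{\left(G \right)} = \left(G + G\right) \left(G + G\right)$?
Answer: $-16530$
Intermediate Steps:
$b{\left(G \right)} = 4 G^{2}$ ($b{\left(G \right)} = 2 G 2 G = 4 G^{2}$)
$R{\left(O \right)} = 400 + 100 O$ ($R{\left(O \right)} = \left(4 + O\right) 4 \left(-5\right)^{2} = \left(4 + O\right) 4 \cdot 25 = \left(4 + O\right) 100 = 400 + 100 O$)
$c{\left(U,M \right)} = U + 101 M$ ($c{\left(U,M \right)} = U + \left(\left(400 + 100 \left(-3\right)\right) M + M\right) = U + \left(\left(400 - 300\right) M + M\right) = U + \left(100 M + M\right) = U + 101 M$)
$c{\left(12,-2 \right)} \left(104 + \left(46 - 63\right)\right) = \left(12 + 101 \left(-2\right)\right) \left(104 + \left(46 - 63\right)\right) = \left(12 - 202\right) \left(104 + \left(46 - 63\right)\right) = - 190 \left(104 - 17\right) = \left(-190\right) 87 = -16530$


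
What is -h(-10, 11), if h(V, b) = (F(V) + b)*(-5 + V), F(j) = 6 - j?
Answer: 405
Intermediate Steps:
h(V, b) = (-5 + V)*(6 + b - V) (h(V, b) = ((6 - V) + b)*(-5 + V) = (6 + b - V)*(-5 + V) = (-5 + V)*(6 + b - V))
-h(-10, 11) = -(-30 - 1*(-10)**2 - 5*11 + 11*(-10) - 10*11) = -(-30 - 1*100 - 55 - 110 - 110) = -(-30 - 100 - 55 - 110 - 110) = -1*(-405) = 405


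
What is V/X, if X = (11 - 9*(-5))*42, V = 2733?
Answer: 911/784 ≈ 1.1620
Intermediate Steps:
X = 2352 (X = (11 + 45)*42 = 56*42 = 2352)
V/X = 2733/2352 = 2733*(1/2352) = 911/784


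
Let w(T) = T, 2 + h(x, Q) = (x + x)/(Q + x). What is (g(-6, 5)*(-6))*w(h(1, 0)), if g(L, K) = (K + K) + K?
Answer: 0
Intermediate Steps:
g(L, K) = 3*K (g(L, K) = 2*K + K = 3*K)
h(x, Q) = -2 + 2*x/(Q + x) (h(x, Q) = -2 + (x + x)/(Q + x) = -2 + (2*x)/(Q + x) = -2 + 2*x/(Q + x))
(g(-6, 5)*(-6))*w(h(1, 0)) = ((3*5)*(-6))*(-2*0/(0 + 1)) = (15*(-6))*(-2*0/1) = -(-180)*0 = -90*0 = 0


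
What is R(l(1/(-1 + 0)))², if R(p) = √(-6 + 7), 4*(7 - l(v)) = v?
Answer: 1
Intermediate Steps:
l(v) = 7 - v/4
R(p) = 1 (R(p) = √1 = 1)
R(l(1/(-1 + 0)))² = 1² = 1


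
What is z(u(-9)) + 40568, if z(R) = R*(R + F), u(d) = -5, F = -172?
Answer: 41453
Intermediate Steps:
z(R) = R*(-172 + R) (z(R) = R*(R - 172) = R*(-172 + R))
z(u(-9)) + 40568 = -5*(-172 - 5) + 40568 = -5*(-177) + 40568 = 885 + 40568 = 41453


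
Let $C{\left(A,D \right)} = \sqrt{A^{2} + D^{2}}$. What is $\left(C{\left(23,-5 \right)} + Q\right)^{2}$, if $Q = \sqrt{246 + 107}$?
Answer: $907 + 2 \sqrt{195562} \approx 1791.4$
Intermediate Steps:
$Q = \sqrt{353} \approx 18.788$
$\left(C{\left(23,-5 \right)} + Q\right)^{2} = \left(\sqrt{23^{2} + \left(-5\right)^{2}} + \sqrt{353}\right)^{2} = \left(\sqrt{529 + 25} + \sqrt{353}\right)^{2} = \left(\sqrt{554} + \sqrt{353}\right)^{2} = \left(\sqrt{353} + \sqrt{554}\right)^{2}$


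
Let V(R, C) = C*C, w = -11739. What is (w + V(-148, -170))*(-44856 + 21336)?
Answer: -403626720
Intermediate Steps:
V(R, C) = C**2
(w + V(-148, -170))*(-44856 + 21336) = (-11739 + (-170)**2)*(-44856 + 21336) = (-11739 + 28900)*(-23520) = 17161*(-23520) = -403626720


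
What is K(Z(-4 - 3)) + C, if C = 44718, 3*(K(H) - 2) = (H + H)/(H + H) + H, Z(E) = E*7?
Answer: 44704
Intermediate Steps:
Z(E) = 7*E
K(H) = 7/3 + H/3 (K(H) = 2 + ((H + H)/(H + H) + H)/3 = 2 + ((2*H)/((2*H)) + H)/3 = 2 + ((2*H)*(1/(2*H)) + H)/3 = 2 + (1 + H)/3 = 2 + (⅓ + H/3) = 7/3 + H/3)
K(Z(-4 - 3)) + C = (7/3 + (7*(-4 - 3))/3) + 44718 = (7/3 + (7*(-7))/3) + 44718 = (7/3 + (⅓)*(-49)) + 44718 = (7/3 - 49/3) + 44718 = -14 + 44718 = 44704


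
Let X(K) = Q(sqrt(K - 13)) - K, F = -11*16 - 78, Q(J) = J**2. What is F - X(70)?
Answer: -241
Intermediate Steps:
F = -254 (F = -176 - 78 = -254)
X(K) = -13 (X(K) = (sqrt(K - 13))**2 - K = (sqrt(-13 + K))**2 - K = (-13 + K) - K = -13)
F - X(70) = -254 - 1*(-13) = -254 + 13 = -241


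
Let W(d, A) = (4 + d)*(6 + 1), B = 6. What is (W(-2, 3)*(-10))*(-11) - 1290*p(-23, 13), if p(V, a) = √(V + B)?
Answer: 1540 - 1290*I*√17 ≈ 1540.0 - 5318.8*I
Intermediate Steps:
p(V, a) = √(6 + V) (p(V, a) = √(V + 6) = √(6 + V))
W(d, A) = 28 + 7*d (W(d, A) = (4 + d)*7 = 28 + 7*d)
(W(-2, 3)*(-10))*(-11) - 1290*p(-23, 13) = ((28 + 7*(-2))*(-10))*(-11) - 1290*√(6 - 23) = ((28 - 14)*(-10))*(-11) - 1290*I*√17 = (14*(-10))*(-11) - 1290*I*√17 = -140*(-11) - 1290*I*√17 = 1540 - 1290*I*√17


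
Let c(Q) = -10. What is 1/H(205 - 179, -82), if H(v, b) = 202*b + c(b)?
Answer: -1/16574 ≈ -6.0335e-5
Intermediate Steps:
H(v, b) = -10 + 202*b (H(v, b) = 202*b - 10 = -10 + 202*b)
1/H(205 - 179, -82) = 1/(-10 + 202*(-82)) = 1/(-10 - 16564) = 1/(-16574) = -1/16574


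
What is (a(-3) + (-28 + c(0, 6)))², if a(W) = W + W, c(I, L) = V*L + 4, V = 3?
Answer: 144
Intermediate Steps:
c(I, L) = 4 + 3*L (c(I, L) = 3*L + 4 = 4 + 3*L)
a(W) = 2*W
(a(-3) + (-28 + c(0, 6)))² = (2*(-3) + (-28 + (4 + 3*6)))² = (-6 + (-28 + (4 + 18)))² = (-6 + (-28 + 22))² = (-6 - 6)² = (-12)² = 144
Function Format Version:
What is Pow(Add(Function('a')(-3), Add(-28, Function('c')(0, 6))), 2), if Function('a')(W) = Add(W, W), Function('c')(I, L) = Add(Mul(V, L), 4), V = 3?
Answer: 144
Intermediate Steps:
Function('c')(I, L) = Add(4, Mul(3, L)) (Function('c')(I, L) = Add(Mul(3, L), 4) = Add(4, Mul(3, L)))
Function('a')(W) = Mul(2, W)
Pow(Add(Function('a')(-3), Add(-28, Function('c')(0, 6))), 2) = Pow(Add(Mul(2, -3), Add(-28, Add(4, Mul(3, 6)))), 2) = Pow(Add(-6, Add(-28, Add(4, 18))), 2) = Pow(Add(-6, Add(-28, 22)), 2) = Pow(Add(-6, -6), 2) = Pow(-12, 2) = 144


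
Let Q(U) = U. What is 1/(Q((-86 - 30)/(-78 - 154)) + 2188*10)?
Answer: 2/43761 ≈ 4.5703e-5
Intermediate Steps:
1/(Q((-86 - 30)/(-78 - 154)) + 2188*10) = 1/((-86 - 30)/(-78 - 154) + 2188*10) = 1/(-116/(-232) + 21880) = 1/(-116*(-1/232) + 21880) = 1/(1/2 + 21880) = 1/(43761/2) = 2/43761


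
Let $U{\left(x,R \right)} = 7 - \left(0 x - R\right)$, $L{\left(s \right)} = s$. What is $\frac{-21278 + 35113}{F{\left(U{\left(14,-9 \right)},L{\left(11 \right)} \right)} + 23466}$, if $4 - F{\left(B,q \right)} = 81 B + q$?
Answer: $\frac{13835}{23621} \approx 0.58571$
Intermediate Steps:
$U{\left(x,R \right)} = 7 + R$ ($U{\left(x,R \right)} = 7 - \left(0 - R\right) = 7 - - R = 7 + R$)
$F{\left(B,q \right)} = 4 - q - 81 B$ ($F{\left(B,q \right)} = 4 - \left(81 B + q\right) = 4 - \left(q + 81 B\right) = 4 - q - 81 B$)
$\frac{-21278 + 35113}{F{\left(U{\left(14,-9 \right)},L{\left(11 \right)} \right)} + 23466} = \frac{-21278 + 35113}{\left(4 - 11 - 81 \left(7 - 9\right)\right) + 23466} = \frac{13835}{\left(4 - 11 - -162\right) + 23466} = \frac{13835}{\left(4 - 11 + 162\right) + 23466} = \frac{13835}{155 + 23466} = \frac{13835}{23621}$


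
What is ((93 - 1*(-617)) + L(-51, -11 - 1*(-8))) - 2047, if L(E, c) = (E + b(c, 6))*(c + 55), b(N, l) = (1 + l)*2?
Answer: -3261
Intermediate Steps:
b(N, l) = 2 + 2*l
L(E, c) = (14 + E)*(55 + c) (L(E, c) = (E + (2 + 2*6))*(c + 55) = (E + (2 + 12))*(55 + c) = (E + 14)*(55 + c) = (14 + E)*(55 + c))
((93 - 1*(-617)) + L(-51, -11 - 1*(-8))) - 2047 = ((93 - 1*(-617)) + (770 + 14*(-11 - 1*(-8)) + 55*(-51) - 51*(-11 - 1*(-8)))) - 2047 = ((93 + 617) + (770 + 14*(-11 + 8) - 2805 - 51*(-11 + 8))) - 2047 = (710 + (770 + 14*(-3) - 2805 - 51*(-3))) - 2047 = (710 + (770 - 42 - 2805 + 153)) - 2047 = (710 - 1924) - 2047 = -1214 - 2047 = -3261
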